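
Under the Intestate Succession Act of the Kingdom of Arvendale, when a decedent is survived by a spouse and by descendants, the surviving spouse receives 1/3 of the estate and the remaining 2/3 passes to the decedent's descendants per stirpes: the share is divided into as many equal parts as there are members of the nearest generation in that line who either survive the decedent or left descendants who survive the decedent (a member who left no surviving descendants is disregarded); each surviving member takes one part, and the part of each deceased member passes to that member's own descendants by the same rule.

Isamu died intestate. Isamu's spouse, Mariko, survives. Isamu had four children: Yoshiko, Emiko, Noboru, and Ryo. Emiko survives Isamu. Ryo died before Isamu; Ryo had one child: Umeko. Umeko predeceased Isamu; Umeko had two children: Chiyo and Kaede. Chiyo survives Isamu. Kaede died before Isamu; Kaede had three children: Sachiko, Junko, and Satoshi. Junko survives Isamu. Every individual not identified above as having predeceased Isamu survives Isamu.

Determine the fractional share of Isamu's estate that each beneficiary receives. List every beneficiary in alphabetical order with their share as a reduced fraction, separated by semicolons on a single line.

Chiyo 1/12; Emiko 1/6; Junko 1/36; Mariko 1/3; Noboru 1/6; Sachiko 1/36; Satoshi 1/36; Yoshiko 1/6

Mariko, as surviving spouse, takes 1/3.
The remaining 2/3 passes to Isamu's descendants per stirpes.
The 2/3 is divided into 4 equal shares of 1/6 among Yoshiko, Emiko, Noboru, Ryo.
Yoshiko is living and takes 1/6.
Emiko is living and takes 1/6.
Noboru is living and takes 1/6.
Ryo predeceased; the 1/6 allotted to Ryo's branch passes to Ryo's issue by representation.
Umeko's line is the sole branch at this level, so the full 1/6 passes to Umeko's issue by representation.
The 1/6 is divided into 2 equal shares of 1/12 among Chiyo, Kaede.
Chiyo is living and takes 1/12.
Kaede predeceased; the 1/12 allotted to Kaede's branch passes to Kaede's issue by representation.
The 1/12 is divided into 3 equal shares of 1/36 among Sachiko, Junko, Satoshi.
Sachiko is living and takes 1/36.
Junko is living and takes 1/36.
Satoshi is living and takes 1/36.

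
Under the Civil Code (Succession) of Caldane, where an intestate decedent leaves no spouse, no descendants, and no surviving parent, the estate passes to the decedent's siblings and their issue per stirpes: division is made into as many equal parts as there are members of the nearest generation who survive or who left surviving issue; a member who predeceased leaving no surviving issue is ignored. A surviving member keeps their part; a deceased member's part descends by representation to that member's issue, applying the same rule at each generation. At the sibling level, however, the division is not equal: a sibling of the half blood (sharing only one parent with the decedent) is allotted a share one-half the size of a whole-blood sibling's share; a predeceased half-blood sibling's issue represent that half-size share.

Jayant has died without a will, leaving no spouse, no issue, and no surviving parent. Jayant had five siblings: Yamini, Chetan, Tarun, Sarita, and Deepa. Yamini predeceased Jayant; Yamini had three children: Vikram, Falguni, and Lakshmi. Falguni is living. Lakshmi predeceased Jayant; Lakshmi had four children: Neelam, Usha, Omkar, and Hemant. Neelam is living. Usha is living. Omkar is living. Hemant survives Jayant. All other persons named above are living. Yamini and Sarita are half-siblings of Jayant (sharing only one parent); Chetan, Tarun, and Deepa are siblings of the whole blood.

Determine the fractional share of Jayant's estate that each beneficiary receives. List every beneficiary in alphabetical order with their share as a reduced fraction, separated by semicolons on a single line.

Chetan 1/4; Deepa 1/4; Falguni 1/24; Hemant 1/96; Neelam 1/96; Omkar 1/96; Sarita 1/8; Tarun 1/4; Usha 1/96; Vikram 1/24

No spouse, descendants, or parent survives, so the estate passes to Jayant's siblings per stirpes.
Half-blood siblings count for one-half the weight of whole-blood siblings at the initial division.
Dividing 1 in proportion to weights (total weight 4): Yamini (weight 1/2) → 1/8; Chetan (weight 1) → 1/4; Tarun (weight 1) → 1/4; Sarita (weight 1/2) → 1/8; Deepa (weight 1) → 1/4.
Yamini predeceased; the 1/8 allotted to Yamini's branch passes to Yamini's issue by representation.
The 1/8 is divided into 3 equal shares of 1/24 among Vikram, Falguni, Lakshmi.
Vikram is living and takes 1/24.
Falguni is living and takes 1/24.
Lakshmi predeceased; the 1/24 allotted to Lakshmi's branch passes to Lakshmi's issue by representation.
The 1/24 is divided into 4 equal shares of 1/96 among Neelam, Usha, Omkar, Hemant.
Neelam is living and takes 1/96.
Usha is living and takes 1/96.
Omkar is living and takes 1/96.
Hemant is living and takes 1/96.
Chetan is living and takes 1/4.
Tarun is living and takes 1/4.
Sarita is living and takes 1/8.
Deepa is living and takes 1/4.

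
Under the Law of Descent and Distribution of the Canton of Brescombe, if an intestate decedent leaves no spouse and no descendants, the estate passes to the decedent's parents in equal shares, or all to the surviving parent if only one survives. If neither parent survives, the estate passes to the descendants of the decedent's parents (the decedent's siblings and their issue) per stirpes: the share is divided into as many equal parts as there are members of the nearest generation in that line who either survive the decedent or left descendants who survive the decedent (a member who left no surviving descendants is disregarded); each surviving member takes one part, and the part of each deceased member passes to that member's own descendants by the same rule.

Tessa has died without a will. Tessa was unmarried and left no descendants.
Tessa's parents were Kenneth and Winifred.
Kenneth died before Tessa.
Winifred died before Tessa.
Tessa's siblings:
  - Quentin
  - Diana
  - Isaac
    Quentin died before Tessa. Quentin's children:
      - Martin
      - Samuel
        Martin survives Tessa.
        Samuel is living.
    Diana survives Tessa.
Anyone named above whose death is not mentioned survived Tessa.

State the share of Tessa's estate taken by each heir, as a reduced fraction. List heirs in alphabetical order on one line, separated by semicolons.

Neither parent survives and there are no descendants, so the estate passes to Tessa's siblings and their issue per stirpes.
The estate is divided into 3 equal shares of 1/3 among Quentin, Diana, Isaac.
Quentin predeceased; the 1/3 allotted to Quentin's branch passes to Quentin's issue by representation.
The 1/3 is divided into 2 equal shares of 1/6 among Martin, Samuel.
Martin is living and takes 1/6.
Samuel is living and takes 1/6.
Diana is living and takes 1/3.
Isaac is living and takes 1/3.

Diana 1/3; Isaac 1/3; Martin 1/6; Samuel 1/6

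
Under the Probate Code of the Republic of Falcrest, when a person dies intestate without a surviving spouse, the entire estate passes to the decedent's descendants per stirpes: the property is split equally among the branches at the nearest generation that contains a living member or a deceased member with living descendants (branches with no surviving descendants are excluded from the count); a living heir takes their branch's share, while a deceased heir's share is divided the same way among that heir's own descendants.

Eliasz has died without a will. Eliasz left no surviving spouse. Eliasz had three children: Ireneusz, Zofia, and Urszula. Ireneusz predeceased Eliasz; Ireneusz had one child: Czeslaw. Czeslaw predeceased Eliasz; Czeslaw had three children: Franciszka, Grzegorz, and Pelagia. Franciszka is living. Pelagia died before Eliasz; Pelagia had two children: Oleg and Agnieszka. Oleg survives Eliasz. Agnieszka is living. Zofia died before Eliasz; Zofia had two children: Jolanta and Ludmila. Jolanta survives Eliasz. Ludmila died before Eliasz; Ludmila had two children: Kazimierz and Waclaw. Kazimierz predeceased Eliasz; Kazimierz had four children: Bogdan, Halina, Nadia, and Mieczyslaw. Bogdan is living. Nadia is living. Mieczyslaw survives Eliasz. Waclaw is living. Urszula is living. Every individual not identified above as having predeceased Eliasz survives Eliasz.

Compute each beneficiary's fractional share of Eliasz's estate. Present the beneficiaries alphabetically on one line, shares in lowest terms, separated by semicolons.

There is no surviving spouse, so the entire estate passes to Eliasz's descendants per stirpes.
The estate is divided into 3 equal shares of 1/3 among Ireneusz, Zofia, Urszula.
Ireneusz predeceased; the 1/3 allotted to Ireneusz's branch passes to Ireneusz's issue by representation.
Czeslaw's line is the sole branch at this level, so the full 1/3 passes to Czeslaw's issue by representation.
The 1/3 is divided into 3 equal shares of 1/9 among Franciszka, Grzegorz, Pelagia.
Franciszka is living and takes 1/9.
Grzegorz is living and takes 1/9.
Pelagia predeceased; the 1/9 allotted to Pelagia's branch passes to Pelagia's issue by representation.
The 1/9 is divided into 2 equal shares of 1/18 among Oleg, Agnieszka.
Oleg is living and takes 1/18.
Agnieszka is living and takes 1/18.
Zofia predeceased; the 1/3 allotted to Zofia's branch passes to Zofia's issue by representation.
The 1/3 is divided into 2 equal shares of 1/6 among Jolanta, Ludmila.
Jolanta is living and takes 1/6.
Ludmila predeceased; the 1/6 allotted to Ludmila's branch passes to Ludmila's issue by representation.
The 1/6 is divided into 2 equal shares of 1/12 among Kazimierz, Waclaw.
Kazimierz predeceased; the 1/12 allotted to Kazimierz's branch passes to Kazimierz's issue by representation.
The 1/12 is divided into 4 equal shares of 1/48 among Bogdan, Halina, Nadia, Mieczyslaw.
Bogdan is living and takes 1/48.
Halina is living and takes 1/48.
Nadia is living and takes 1/48.
Mieczyslaw is living and takes 1/48.
Waclaw is living and takes 1/12.
Urszula is living and takes 1/3.

Agnieszka 1/18; Bogdan 1/48; Franciszka 1/9; Grzegorz 1/9; Halina 1/48; Jolanta 1/6; Mieczyslaw 1/48; Nadia 1/48; Oleg 1/18; Urszula 1/3; Waclaw 1/12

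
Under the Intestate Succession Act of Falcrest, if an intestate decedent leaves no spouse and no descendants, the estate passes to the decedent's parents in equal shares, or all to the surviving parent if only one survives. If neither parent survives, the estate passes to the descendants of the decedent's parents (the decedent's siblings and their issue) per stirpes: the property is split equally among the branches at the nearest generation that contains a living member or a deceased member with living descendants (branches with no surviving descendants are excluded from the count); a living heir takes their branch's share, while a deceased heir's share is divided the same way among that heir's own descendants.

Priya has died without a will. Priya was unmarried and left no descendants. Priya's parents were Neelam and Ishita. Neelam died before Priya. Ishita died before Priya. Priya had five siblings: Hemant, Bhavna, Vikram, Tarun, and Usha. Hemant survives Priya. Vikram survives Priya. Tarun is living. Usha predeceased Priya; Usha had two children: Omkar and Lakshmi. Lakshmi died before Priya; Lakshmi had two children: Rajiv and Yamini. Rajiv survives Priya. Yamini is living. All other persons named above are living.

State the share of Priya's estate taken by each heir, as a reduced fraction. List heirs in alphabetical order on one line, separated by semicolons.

Bhavna 1/5; Hemant 1/5; Omkar 1/10; Rajiv 1/20; Tarun 1/5; Vikram 1/5; Yamini 1/20

Neither parent survives and there are no descendants, so the estate passes to Priya's siblings and their issue per stirpes.
The estate is divided into 5 equal shares of 1/5 among Hemant, Bhavna, Vikram, Tarun, Usha.
Hemant is living and takes 1/5.
Bhavna is living and takes 1/5.
Vikram is living and takes 1/5.
Tarun is living and takes 1/5.
Usha predeceased; the 1/5 allotted to Usha's branch passes to Usha's issue by representation.
The 1/5 is divided into 2 equal shares of 1/10 among Omkar, Lakshmi.
Omkar is living and takes 1/10.
Lakshmi predeceased; the 1/10 allotted to Lakshmi's branch passes to Lakshmi's issue by representation.
The 1/10 is divided into 2 equal shares of 1/20 among Rajiv, Yamini.
Rajiv is living and takes 1/20.
Yamini is living and takes 1/20.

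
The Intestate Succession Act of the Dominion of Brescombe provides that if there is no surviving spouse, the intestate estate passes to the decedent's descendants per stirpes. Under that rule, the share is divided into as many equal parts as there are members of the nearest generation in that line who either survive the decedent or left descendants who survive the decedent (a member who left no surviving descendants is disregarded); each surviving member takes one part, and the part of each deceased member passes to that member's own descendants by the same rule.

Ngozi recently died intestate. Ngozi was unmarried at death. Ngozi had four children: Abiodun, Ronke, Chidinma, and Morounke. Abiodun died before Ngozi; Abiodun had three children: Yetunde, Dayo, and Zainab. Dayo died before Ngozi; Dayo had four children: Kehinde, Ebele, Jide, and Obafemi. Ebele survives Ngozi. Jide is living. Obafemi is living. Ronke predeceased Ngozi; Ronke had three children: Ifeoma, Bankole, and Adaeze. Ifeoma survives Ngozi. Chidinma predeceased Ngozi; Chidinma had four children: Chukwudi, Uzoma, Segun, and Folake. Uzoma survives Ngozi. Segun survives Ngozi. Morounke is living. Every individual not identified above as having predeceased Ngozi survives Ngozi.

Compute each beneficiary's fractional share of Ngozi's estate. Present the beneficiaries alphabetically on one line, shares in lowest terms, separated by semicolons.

There is no surviving spouse, so the entire estate passes to Ngozi's descendants per stirpes.
The estate is divided into 4 equal shares of 1/4 among Abiodun, Ronke, Chidinma, Morounke.
Abiodun predeceased; the 1/4 allotted to Abiodun's branch passes to Abiodun's issue by representation.
The 1/4 is divided into 3 equal shares of 1/12 among Yetunde, Dayo, Zainab.
Yetunde is living and takes 1/12.
Dayo predeceased; the 1/12 allotted to Dayo's branch passes to Dayo's issue by representation.
The 1/12 is divided into 4 equal shares of 1/48 among Kehinde, Ebele, Jide, Obafemi.
Kehinde is living and takes 1/48.
Ebele is living and takes 1/48.
Jide is living and takes 1/48.
Obafemi is living and takes 1/48.
Zainab is living and takes 1/12.
Ronke predeceased; the 1/4 allotted to Ronke's branch passes to Ronke's issue by representation.
The 1/4 is divided into 3 equal shares of 1/12 among Ifeoma, Bankole, Adaeze.
Ifeoma is living and takes 1/12.
Bankole is living and takes 1/12.
Adaeze is living and takes 1/12.
Chidinma predeceased; the 1/4 allotted to Chidinma's branch passes to Chidinma's issue by representation.
The 1/4 is divided into 4 equal shares of 1/16 among Chukwudi, Uzoma, Segun, Folake.
Chukwudi is living and takes 1/16.
Uzoma is living and takes 1/16.
Segun is living and takes 1/16.
Folake is living and takes 1/16.
Morounke is living and takes 1/4.

Adaeze 1/12; Bankole 1/12; Chukwudi 1/16; Ebele 1/48; Folake 1/16; Ifeoma 1/12; Jide 1/48; Kehinde 1/48; Morounke 1/4; Obafemi 1/48; Segun 1/16; Uzoma 1/16; Yetunde 1/12; Zainab 1/12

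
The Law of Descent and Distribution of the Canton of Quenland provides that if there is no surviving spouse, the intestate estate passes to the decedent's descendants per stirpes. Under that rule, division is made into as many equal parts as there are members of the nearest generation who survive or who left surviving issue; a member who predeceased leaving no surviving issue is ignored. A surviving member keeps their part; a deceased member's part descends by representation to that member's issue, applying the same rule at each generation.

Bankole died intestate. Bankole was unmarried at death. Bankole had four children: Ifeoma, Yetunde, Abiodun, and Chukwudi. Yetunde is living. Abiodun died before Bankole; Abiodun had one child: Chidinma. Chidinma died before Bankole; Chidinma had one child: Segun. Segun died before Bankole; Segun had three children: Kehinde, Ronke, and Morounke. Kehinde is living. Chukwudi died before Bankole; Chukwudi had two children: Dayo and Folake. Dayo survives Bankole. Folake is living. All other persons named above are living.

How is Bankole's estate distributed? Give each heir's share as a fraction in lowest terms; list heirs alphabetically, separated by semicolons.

Dayo 1/8; Folake 1/8; Ifeoma 1/4; Kehinde 1/12; Morounke 1/12; Ronke 1/12; Yetunde 1/4

There is no surviving spouse, so the entire estate passes to Bankole's descendants per stirpes.
The estate is divided into 4 equal shares of 1/4 among Ifeoma, Yetunde, Abiodun, Chukwudi.
Ifeoma is living and takes 1/4.
Yetunde is living and takes 1/4.
Abiodun predeceased; the 1/4 allotted to Abiodun's branch passes to Abiodun's issue by representation.
Chidinma's line is the sole branch at this level, so the full 1/4 passes to Chidinma's issue by representation.
Segun's line is the sole branch at this level, so the full 1/4 passes to Segun's issue by representation.
The 1/4 is divided into 3 equal shares of 1/12 among Kehinde, Ronke, Morounke.
Kehinde is living and takes 1/12.
Ronke is living and takes 1/12.
Morounke is living and takes 1/12.
Chukwudi predeceased; the 1/4 allotted to Chukwudi's branch passes to Chukwudi's issue by representation.
The 1/4 is divided into 2 equal shares of 1/8 among Dayo, Folake.
Dayo is living and takes 1/8.
Folake is living and takes 1/8.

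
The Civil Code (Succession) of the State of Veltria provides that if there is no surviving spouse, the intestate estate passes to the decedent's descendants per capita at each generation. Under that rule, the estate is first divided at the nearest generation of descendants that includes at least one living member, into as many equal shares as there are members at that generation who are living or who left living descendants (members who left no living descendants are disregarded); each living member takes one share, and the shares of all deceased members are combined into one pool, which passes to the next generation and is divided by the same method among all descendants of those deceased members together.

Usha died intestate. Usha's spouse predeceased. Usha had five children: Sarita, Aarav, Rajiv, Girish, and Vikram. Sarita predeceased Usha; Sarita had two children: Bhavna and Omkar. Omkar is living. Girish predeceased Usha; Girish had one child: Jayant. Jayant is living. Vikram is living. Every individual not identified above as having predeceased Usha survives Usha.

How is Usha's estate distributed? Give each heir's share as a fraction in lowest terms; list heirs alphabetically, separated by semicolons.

Aarav 1/5; Bhavna 2/15; Jayant 2/15; Omkar 2/15; Rajiv 1/5; Vikram 1/5

There is no surviving spouse, so the entire estate passes to Usha's descendants per capita at each generation.
At generation 1 (Sarita, Aarav, Rajiv, Girish, Vikram) there are 5 shares of (1)/5 = 1/5 each.
Living: Aarav, Rajiv, and Vikram — each takes 1/5.
Deceased: Sarita and Girish. Their combined 2/5 is pooled and carried to generation 2.
At generation 2 (Bhavna, Omkar, Jayant) there are 3 shares of (2/5)/3 = 2/15 each.
Living: Bhavna, Omkar, and Jayant — each takes 2/15.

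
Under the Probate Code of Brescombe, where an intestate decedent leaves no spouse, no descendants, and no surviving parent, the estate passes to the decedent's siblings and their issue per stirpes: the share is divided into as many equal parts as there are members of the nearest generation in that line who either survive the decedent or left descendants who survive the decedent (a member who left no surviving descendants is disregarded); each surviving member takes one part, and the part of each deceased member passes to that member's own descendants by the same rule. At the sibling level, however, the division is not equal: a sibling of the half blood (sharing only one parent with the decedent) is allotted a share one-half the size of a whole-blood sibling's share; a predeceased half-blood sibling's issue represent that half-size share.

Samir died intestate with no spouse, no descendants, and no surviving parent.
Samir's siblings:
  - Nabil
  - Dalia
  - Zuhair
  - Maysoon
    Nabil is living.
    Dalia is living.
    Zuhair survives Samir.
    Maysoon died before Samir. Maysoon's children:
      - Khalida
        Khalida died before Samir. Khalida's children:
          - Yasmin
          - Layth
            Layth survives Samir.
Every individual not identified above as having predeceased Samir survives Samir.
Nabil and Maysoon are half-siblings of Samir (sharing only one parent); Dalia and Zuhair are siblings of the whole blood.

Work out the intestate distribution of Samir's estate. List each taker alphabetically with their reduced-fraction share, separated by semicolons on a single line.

Dalia 1/3; Layth 1/12; Nabil 1/6; Yasmin 1/12; Zuhair 1/3

No spouse, descendants, or parent survives, so the estate passes to Samir's siblings per stirpes.
Half-blood siblings count for one-half the weight of whole-blood siblings at the initial division.
Dividing 1 in proportion to weights (total weight 3): Nabil (weight 1/2) → 1/6; Dalia (weight 1) → 1/3; Zuhair (weight 1) → 1/3; Maysoon (weight 1/2) → 1/6.
Nabil is living and takes 1/6.
Dalia is living and takes 1/3.
Zuhair is living and takes 1/3.
Maysoon predeceased; the 1/6 allotted to Maysoon's branch passes to Maysoon's issue by representation.
Khalida's line is the sole branch at this level, so the full 1/6 passes to Khalida's issue by representation.
The 1/6 is divided into 2 equal shares of 1/12 among Yasmin, Layth.
Yasmin is living and takes 1/12.
Layth is living and takes 1/12.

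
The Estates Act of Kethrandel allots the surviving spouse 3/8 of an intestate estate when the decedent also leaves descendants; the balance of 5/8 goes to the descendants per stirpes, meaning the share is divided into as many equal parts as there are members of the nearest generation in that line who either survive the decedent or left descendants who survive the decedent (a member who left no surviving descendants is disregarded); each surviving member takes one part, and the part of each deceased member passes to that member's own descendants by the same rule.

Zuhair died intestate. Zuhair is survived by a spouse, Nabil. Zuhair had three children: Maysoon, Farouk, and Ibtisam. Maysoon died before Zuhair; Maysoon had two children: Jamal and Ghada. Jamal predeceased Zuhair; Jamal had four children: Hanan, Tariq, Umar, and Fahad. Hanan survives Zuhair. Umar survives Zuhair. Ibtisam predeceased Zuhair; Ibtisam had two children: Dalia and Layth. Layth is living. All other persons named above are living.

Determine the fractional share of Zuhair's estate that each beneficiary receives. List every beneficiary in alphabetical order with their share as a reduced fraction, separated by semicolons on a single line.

Nabil, as surviving spouse, takes 3/8.
The remaining 5/8 passes to Zuhair's descendants per stirpes.
The 5/8 is divided into 3 equal shares of 5/24 among Maysoon, Farouk, Ibtisam.
Maysoon predeceased; the 5/24 allotted to Maysoon's branch passes to Maysoon's issue by representation.
The 5/24 is divided into 2 equal shares of 5/48 among Jamal, Ghada.
Jamal predeceased; the 5/48 allotted to Jamal's branch passes to Jamal's issue by representation.
The 5/48 is divided into 4 equal shares of 5/192 among Hanan, Tariq, Umar, Fahad.
Hanan is living and takes 5/192.
Tariq is living and takes 5/192.
Umar is living and takes 5/192.
Fahad is living and takes 5/192.
Ghada is living and takes 5/48.
Farouk is living and takes 5/24.
Ibtisam predeceased; the 5/24 allotted to Ibtisam's branch passes to Ibtisam's issue by representation.
The 5/24 is divided into 2 equal shares of 5/48 among Dalia, Layth.
Dalia is living and takes 5/48.
Layth is living and takes 5/48.

Dalia 5/48; Fahad 5/192; Farouk 5/24; Ghada 5/48; Hanan 5/192; Layth 5/48; Nabil 3/8; Tariq 5/192; Umar 5/192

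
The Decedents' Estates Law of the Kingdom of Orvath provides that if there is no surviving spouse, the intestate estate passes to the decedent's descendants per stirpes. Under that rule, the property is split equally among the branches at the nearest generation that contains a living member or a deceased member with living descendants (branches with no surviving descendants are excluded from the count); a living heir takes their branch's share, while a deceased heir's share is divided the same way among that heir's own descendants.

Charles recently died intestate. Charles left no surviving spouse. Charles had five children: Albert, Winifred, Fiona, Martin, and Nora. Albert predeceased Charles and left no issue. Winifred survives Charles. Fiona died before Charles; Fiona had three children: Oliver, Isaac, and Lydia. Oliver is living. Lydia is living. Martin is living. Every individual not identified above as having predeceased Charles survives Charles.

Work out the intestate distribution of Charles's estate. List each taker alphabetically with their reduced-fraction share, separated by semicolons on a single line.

Isaac 1/12; Lydia 1/12; Martin 1/4; Nora 1/4; Oliver 1/12; Winifred 1/4

There is no surviving spouse, so the entire estate passes to Charles's descendants per stirpes.
Albert left no surviving issue, so that branch lapses and is disregarded.
The estate is divided into 4 equal shares of 1/4 among Winifred, Fiona, Martin, Nora.
Winifred is living and takes 1/4.
Fiona predeceased; the 1/4 allotted to Fiona's branch passes to Fiona's issue by representation.
The 1/4 is divided into 3 equal shares of 1/12 among Oliver, Isaac, Lydia.
Oliver is living and takes 1/12.
Isaac is living and takes 1/12.
Lydia is living and takes 1/12.
Martin is living and takes 1/4.
Nora is living and takes 1/4.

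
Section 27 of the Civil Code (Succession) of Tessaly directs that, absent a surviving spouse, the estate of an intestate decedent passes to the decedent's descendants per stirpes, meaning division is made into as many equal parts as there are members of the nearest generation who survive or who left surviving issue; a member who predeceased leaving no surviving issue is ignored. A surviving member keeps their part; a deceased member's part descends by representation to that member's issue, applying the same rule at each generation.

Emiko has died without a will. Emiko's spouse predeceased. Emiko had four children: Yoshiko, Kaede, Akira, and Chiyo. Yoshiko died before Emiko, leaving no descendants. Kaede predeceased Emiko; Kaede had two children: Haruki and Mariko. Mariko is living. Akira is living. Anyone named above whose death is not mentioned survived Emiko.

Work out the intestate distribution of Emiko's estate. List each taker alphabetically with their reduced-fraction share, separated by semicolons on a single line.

Akira 1/3; Chiyo 1/3; Haruki 1/6; Mariko 1/6

There is no surviving spouse, so the entire estate passes to Emiko's descendants per stirpes.
Yoshiko left no surviving issue, so that branch lapses and is disregarded.
The estate is divided into 3 equal shares of 1/3 among Kaede, Akira, Chiyo.
Kaede predeceased; the 1/3 allotted to Kaede's branch passes to Kaede's issue by representation.
The 1/3 is divided into 2 equal shares of 1/6 among Haruki, Mariko.
Haruki is living and takes 1/6.
Mariko is living and takes 1/6.
Akira is living and takes 1/3.
Chiyo is living and takes 1/3.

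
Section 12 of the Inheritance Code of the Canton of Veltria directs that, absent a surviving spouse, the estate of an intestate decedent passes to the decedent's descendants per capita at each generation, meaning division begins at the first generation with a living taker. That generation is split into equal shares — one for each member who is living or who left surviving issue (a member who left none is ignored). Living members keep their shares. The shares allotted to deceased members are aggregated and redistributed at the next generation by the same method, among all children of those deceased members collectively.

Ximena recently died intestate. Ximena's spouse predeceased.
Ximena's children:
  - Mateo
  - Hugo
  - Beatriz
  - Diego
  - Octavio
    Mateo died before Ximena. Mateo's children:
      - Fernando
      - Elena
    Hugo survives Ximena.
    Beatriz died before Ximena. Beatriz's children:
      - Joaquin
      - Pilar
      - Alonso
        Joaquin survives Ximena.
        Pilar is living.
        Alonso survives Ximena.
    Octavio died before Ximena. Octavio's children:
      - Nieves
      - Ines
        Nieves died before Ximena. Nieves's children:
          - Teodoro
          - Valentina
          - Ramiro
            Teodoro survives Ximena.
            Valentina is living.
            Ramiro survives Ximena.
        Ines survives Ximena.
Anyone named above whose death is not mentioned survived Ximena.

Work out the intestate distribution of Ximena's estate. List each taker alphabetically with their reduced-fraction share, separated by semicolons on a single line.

Alonso 3/35; Diego 1/5; Elena 3/35; Fernando 3/35; Hugo 1/5; Ines 3/35; Joaquin 3/35; Pilar 3/35; Ramiro 1/35; Teodoro 1/35; Valentina 1/35

There is no surviving spouse, so the entire estate passes to Ximena's descendants per capita at each generation.
At generation 1 (Mateo, Hugo, Beatriz, Diego, Octavio) there are 5 shares of (1)/5 = 1/5 each.
Living: Hugo and Diego — each takes 1/5.
Deceased: Mateo, Beatriz, and Octavio. Their combined 3/5 is pooled and carried to generation 2.
At generation 2 (Fernando, Elena, Joaquin, Pilar, Alonso, Nieves, Ines) there are 7 shares of (3/5)/7 = 3/35 each.
Living: Fernando, Elena, Joaquin, Pilar, Alonso, and Ines — each takes 3/35.
Deceased: Nieves. That 3/35 share is carried to generation 3.
At generation 3 (Teodoro, Valentina, Ramiro) there are 3 shares of (3/35)/3 = 1/35 each.
Living: Teodoro, Valentina, and Ramiro — each takes 1/35.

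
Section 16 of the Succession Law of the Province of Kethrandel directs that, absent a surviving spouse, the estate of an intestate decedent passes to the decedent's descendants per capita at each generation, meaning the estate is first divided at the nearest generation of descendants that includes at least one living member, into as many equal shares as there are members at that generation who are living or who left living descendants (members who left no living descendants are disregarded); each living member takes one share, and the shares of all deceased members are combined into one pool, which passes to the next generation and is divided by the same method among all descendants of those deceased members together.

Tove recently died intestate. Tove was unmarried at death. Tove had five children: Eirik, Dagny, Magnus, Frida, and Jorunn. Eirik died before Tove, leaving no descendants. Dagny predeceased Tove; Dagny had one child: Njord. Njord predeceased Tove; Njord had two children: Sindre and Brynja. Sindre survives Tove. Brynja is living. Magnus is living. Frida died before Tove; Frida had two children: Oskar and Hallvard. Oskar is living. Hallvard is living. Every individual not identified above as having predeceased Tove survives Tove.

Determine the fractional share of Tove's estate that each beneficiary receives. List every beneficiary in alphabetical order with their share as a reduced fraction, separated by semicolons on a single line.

There is no surviving spouse, so the entire estate passes to Tove's descendants per capita at each generation.
At generation 1 (Dagny, Magnus, Frida, Jorunn) there are 4 shares of (1)/4 = 1/4 each.
Living: Magnus and Jorunn — each takes 1/4.
Deceased: Dagny and Frida. Their combined 1/2 is pooled and carried to generation 2.
At generation 2 (Njord, Oskar, Hallvard) there are 3 shares of (1/2)/3 = 1/6 each.
Living: Oskar and Hallvard — each takes 1/6.
Deceased: Njord. That 1/6 share is carried to generation 3.
At generation 3 (Sindre, Brynja) there are 2 shares of (1/6)/2 = 1/12 each.
Living: Sindre and Brynja — each takes 1/12.

Brynja 1/12; Hallvard 1/6; Jorunn 1/4; Magnus 1/4; Oskar 1/6; Sindre 1/12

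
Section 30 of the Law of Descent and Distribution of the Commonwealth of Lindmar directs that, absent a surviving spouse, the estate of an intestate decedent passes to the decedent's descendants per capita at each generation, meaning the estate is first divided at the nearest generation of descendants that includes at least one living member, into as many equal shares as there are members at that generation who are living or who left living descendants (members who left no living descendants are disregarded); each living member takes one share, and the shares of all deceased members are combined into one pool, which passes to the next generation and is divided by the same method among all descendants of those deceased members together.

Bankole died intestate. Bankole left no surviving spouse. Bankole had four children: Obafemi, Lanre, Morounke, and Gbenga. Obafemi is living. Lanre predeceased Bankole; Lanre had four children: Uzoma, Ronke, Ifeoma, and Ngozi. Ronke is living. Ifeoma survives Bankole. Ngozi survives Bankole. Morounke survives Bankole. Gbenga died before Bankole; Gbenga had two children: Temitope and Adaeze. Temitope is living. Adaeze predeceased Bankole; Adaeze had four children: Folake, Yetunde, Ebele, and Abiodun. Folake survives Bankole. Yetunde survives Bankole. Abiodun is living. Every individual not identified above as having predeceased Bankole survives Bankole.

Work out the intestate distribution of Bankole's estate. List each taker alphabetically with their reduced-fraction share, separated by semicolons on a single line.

There is no surviving spouse, so the entire estate passes to Bankole's descendants per capita at each generation.
At generation 1 (Obafemi, Lanre, Morounke, Gbenga) there are 4 shares of (1)/4 = 1/4 each.
Living: Obafemi and Morounke — each takes 1/4.
Deceased: Lanre and Gbenga. Their combined 1/2 is pooled and carried to generation 2.
At generation 2 (Uzoma, Ronke, Ifeoma, Ngozi, Temitope, Adaeze) there are 6 shares of (1/2)/6 = 1/12 each.
Living: Uzoma, Ronke, Ifeoma, Ngozi, and Temitope — each takes 1/12.
Deceased: Adaeze. That 1/12 share is carried to generation 3.
At generation 3 (Folake, Yetunde, Ebele, Abiodun) there are 4 shares of (1/12)/4 = 1/48 each.
Living: Folake, Yetunde, Ebele, and Abiodun — each takes 1/48.

Abiodun 1/48; Ebele 1/48; Folake 1/48; Ifeoma 1/12; Morounke 1/4; Ngozi 1/12; Obafemi 1/4; Ronke 1/12; Temitope 1/12; Uzoma 1/12; Yetunde 1/48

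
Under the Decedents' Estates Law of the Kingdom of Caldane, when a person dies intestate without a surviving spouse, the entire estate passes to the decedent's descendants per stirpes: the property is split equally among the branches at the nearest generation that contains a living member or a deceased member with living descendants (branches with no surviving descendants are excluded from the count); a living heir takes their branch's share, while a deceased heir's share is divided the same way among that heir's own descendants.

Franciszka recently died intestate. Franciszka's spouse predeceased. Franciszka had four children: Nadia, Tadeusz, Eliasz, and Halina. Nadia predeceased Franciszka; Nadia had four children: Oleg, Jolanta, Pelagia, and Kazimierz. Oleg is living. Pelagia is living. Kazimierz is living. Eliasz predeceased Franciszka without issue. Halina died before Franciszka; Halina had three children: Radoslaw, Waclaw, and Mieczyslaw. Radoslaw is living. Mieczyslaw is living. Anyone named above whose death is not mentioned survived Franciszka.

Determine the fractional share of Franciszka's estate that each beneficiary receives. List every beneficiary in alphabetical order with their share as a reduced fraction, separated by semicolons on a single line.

There is no surviving spouse, so the entire estate passes to Franciszka's descendants per stirpes.
Eliasz left no surviving issue, so that branch lapses and is disregarded.
The estate is divided into 3 equal shares of 1/3 among Nadia, Tadeusz, Halina.
Nadia predeceased; the 1/3 allotted to Nadia's branch passes to Nadia's issue by representation.
The 1/3 is divided into 4 equal shares of 1/12 among Oleg, Jolanta, Pelagia, Kazimierz.
Oleg is living and takes 1/12.
Jolanta is living and takes 1/12.
Pelagia is living and takes 1/12.
Kazimierz is living and takes 1/12.
Tadeusz is living and takes 1/3.
Halina predeceased; the 1/3 allotted to Halina's branch passes to Halina's issue by representation.
The 1/3 is divided into 3 equal shares of 1/9 among Radoslaw, Waclaw, Mieczyslaw.
Radoslaw is living and takes 1/9.
Waclaw is living and takes 1/9.
Mieczyslaw is living and takes 1/9.

Jolanta 1/12; Kazimierz 1/12; Mieczyslaw 1/9; Oleg 1/12; Pelagia 1/12; Radoslaw 1/9; Tadeusz 1/3; Waclaw 1/9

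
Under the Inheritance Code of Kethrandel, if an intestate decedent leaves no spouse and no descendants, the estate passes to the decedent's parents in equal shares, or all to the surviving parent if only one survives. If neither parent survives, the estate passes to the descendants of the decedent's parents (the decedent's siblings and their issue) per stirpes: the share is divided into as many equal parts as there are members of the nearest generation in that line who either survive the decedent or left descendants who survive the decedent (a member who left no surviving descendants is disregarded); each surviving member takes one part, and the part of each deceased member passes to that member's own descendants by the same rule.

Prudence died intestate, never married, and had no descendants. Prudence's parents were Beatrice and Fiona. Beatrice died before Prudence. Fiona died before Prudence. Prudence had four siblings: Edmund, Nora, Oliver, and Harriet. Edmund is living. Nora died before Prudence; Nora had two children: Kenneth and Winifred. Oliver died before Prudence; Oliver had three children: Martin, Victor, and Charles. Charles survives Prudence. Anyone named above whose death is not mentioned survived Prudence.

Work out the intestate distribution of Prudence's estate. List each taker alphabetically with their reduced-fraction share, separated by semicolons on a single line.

Charles 1/12; Edmund 1/4; Harriet 1/4; Kenneth 1/8; Martin 1/12; Victor 1/12; Winifred 1/8

Neither parent survives and there are no descendants, so the estate passes to Prudence's siblings and their issue per stirpes.
The estate is divided into 4 equal shares of 1/4 among Edmund, Nora, Oliver, Harriet.
Edmund is living and takes 1/4.
Nora predeceased; the 1/4 allotted to Nora's branch passes to Nora's issue by representation.
The 1/4 is divided into 2 equal shares of 1/8 among Kenneth, Winifred.
Kenneth is living and takes 1/8.
Winifred is living and takes 1/8.
Oliver predeceased; the 1/4 allotted to Oliver's branch passes to Oliver's issue by representation.
The 1/4 is divided into 3 equal shares of 1/12 among Martin, Victor, Charles.
Martin is living and takes 1/12.
Victor is living and takes 1/12.
Charles is living and takes 1/12.
Harriet is living and takes 1/4.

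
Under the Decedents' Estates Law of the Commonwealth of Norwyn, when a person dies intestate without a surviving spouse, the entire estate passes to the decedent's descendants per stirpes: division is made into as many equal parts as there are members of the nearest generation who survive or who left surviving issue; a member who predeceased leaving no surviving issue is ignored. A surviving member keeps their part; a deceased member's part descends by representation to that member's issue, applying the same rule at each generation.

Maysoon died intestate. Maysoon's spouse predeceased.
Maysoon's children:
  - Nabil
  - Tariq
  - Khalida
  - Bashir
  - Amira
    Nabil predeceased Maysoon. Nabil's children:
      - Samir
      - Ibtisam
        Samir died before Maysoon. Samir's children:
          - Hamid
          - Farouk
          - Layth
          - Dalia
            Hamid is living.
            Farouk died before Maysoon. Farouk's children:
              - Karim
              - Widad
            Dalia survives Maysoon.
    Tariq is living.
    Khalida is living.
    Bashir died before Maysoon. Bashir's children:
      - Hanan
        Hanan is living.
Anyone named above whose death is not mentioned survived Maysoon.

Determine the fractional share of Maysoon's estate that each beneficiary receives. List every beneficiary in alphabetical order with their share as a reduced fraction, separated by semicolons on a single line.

Amira 1/5; Dalia 1/40; Hamid 1/40; Hanan 1/5; Ibtisam 1/10; Karim 1/80; Khalida 1/5; Layth 1/40; Tariq 1/5; Widad 1/80

There is no surviving spouse, so the entire estate passes to Maysoon's descendants per stirpes.
The estate is divided into 5 equal shares of 1/5 among Nabil, Tariq, Khalida, Bashir, Amira.
Nabil predeceased; the 1/5 allotted to Nabil's branch passes to Nabil's issue by representation.
The 1/5 is divided into 2 equal shares of 1/10 among Samir, Ibtisam.
Samir predeceased; the 1/10 allotted to Samir's branch passes to Samir's issue by representation.
The 1/10 is divided into 4 equal shares of 1/40 among Hamid, Farouk, Layth, Dalia.
Hamid is living and takes 1/40.
Farouk predeceased; the 1/40 allotted to Farouk's branch passes to Farouk's issue by representation.
The 1/40 is divided into 2 equal shares of 1/80 among Karim, Widad.
Karim is living and takes 1/80.
Widad is living and takes 1/80.
Layth is living and takes 1/40.
Dalia is living and takes 1/40.
Ibtisam is living and takes 1/10.
Tariq is living and takes 1/5.
Khalida is living and takes 1/5.
Bashir predeceased; the 1/5 allotted to Bashir's branch passes to Bashir's issue by representation.
Hanan is the sole taker at this level and receives the full 1/5.
Amira is living and takes 1/5.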